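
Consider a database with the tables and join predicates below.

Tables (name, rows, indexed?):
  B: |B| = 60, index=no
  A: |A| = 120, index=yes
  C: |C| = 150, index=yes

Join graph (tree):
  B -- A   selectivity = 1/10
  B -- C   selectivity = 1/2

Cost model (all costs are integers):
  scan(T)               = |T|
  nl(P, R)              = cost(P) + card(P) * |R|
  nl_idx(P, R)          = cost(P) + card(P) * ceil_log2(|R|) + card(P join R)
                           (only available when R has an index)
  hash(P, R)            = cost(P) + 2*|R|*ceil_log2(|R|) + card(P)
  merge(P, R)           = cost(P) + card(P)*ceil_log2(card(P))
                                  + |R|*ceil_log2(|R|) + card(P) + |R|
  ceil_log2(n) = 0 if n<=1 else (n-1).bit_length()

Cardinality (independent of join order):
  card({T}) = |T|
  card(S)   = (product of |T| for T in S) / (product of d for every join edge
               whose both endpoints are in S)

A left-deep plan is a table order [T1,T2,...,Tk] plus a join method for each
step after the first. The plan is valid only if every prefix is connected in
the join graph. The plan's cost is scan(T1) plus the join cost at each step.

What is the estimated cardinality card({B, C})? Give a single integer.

Tables in S: B(60), C(150)
Edges inside S: B-C(d=2)
numerator = 60 * 150 = 9000
denominator = 2 = 2
card(S) = 9000 / 2 = 4500

4500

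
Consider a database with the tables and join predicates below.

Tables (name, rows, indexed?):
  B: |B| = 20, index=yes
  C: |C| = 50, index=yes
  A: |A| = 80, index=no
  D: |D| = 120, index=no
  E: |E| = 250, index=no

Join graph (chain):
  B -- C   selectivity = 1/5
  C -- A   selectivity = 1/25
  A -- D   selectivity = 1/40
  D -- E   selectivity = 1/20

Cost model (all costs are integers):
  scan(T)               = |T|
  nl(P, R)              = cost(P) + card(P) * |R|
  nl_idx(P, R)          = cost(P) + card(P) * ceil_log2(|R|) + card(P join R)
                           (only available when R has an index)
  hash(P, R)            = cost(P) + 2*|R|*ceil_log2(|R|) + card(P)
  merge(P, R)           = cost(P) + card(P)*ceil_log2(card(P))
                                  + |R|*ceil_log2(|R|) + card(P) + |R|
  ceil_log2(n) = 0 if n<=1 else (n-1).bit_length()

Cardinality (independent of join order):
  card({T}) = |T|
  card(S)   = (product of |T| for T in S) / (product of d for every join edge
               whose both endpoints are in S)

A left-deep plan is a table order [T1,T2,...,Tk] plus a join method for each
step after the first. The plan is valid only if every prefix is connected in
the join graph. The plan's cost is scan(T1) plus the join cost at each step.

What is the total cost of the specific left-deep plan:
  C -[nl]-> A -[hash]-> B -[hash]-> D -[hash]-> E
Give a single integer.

step 1: scan C: cost=50, card=50
step 2: join A via nl
    card(P join A) = 50*80/(25) = 160
    cost = 50 + 50*80 = 4050
step 3: join B via hash
    card(P join B) = 160*20/(5) = 640
    cost = 4050 + 2*20*5 + 160 = 4410
step 4: join D via hash
    card(P join D) = 640*120/(40) = 1920
    cost = 4410 + 2*120*7 + 640 = 6730
step 5: join E via hash
    card(P join E) = 1920*250/(20) = 24000
    cost = 6730 + 2*250*8 + 1920 = 12650

12650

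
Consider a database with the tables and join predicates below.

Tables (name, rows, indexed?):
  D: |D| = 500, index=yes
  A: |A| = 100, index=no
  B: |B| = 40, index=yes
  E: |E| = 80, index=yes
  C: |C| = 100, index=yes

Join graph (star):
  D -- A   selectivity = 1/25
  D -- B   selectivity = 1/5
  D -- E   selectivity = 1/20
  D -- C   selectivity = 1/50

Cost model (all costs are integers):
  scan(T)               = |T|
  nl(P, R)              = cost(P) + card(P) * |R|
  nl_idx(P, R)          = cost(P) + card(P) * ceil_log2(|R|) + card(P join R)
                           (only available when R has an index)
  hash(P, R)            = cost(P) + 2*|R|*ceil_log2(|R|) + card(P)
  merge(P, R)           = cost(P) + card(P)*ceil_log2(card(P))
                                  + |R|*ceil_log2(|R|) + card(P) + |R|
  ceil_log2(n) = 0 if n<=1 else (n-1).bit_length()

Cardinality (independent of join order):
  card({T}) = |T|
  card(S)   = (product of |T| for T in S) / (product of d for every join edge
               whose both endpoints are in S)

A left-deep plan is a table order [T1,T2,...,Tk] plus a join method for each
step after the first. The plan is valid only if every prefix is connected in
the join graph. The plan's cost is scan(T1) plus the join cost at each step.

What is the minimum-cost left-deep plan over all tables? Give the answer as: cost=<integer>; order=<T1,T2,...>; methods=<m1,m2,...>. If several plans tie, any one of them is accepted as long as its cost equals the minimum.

cost=26000; order=C,D,A,E,B; methods=nl_idx,hash,hash,hash

Selinger DP (subsets sized 1..n):
  {D}: scan cost=500, card=500
  {A}: scan cost=100, card=100
  {B}: scan cost=40, card=40
  {E}: scan cost=80, card=80
  {C}: scan cost=100, card=100
  {AD}: card=2000; try (A,hash)→2400, (D,nl_idx)→3000, (D,merge)→5900, (A,merge)→6300, (D,hash)→9200, (D,nl)→50100 …(+1); best=2400 via (A,hash)
  {BD}: card=4000; try (B,hash)→1480, (D,nl_idx)→4400, (D,merge)→5320, (B,merge)→5780, (B,nl_idx)→7500, (D,hash)→9080 …(+2); best=1480 via (B,hash)
  {DE}: card=2000; try (E,hash)→2120, (D,nl_idx)→2800, (D,merge)→5720, (E,nl_idx)→6000, (E,merge)→6140, (D,hash)→9160 …(+2); best=2120 via (E,hash)
  {CD}: card=1000; try (D,nl_idx)→2000, (C,hash)→2400, (C,nl_idx)→5000, (D,merge)→5900, (C,merge)→6300, (D,hash)→9200 …(+2); best=2000 via (D,nl_idx)
  {ABD}: card=16000; try (B,hash)→4880, (A,hash)→6880, (B,merge)→26680, (B,nl_idx)→30400, (A,merge)→54280, (B,nl)→82400 …(+1); best=4880 via (B,hash)
  {ADE}: card=8000; try (E,hash)→5520, (A,hash)→5520, (E,nl_idx)→24400, (A,merge)→26920, (E,merge)→27040, (E,nl)→162400 …(+1); best=5520 via (E,hash)
  {ACD}: card=4000; try (A,hash)→4400, (C,hash)→5800, (A,merge)→13800, (C,nl_idx)→20400, (C,merge)→27200, (A,nl)→102000 …(+1); best=4400 via (A,hash)
  {BDE}: card=16000; try (B,hash)→4600, (E,hash)→6600, (B,merge)→26400, (B,nl_idx)→30120, (E,nl_idx)→45480, (E,merge)→54120 …(+2); best=4600 via (B,hash)
  {BCD}: card=8000; try (B,hash)→3480, (C,hash)→6880, (B,merge)→13280, (B,nl_idx)→16000, (C,nl_idx)→37480, (B,nl)→42000 …(+2); best=3480 via (B,hash)
  {CDE}: card=4000; try (E,hash)→4120, (C,hash)→5520, (E,nl_idx)→13000, (E,merge)→13640, (C,nl_idx)→20120, (C,merge)→26920 …(+2); best=4120 via (E,hash)
  {ABDE}: card=64000; try (B,hash)→14000, (E,hash)→22000, (A,hash)→22000, (B,nl_idx)→117520, (B,merge)→117800, (E,nl_idx)→180880 …(+5); best=14000 via (B,hash)
  {ABCD}: card=32000; try (B,hash)→8880, (A,hash)→12880, (C,hash)→22280, (B,merge)→56680, (B,nl_idx)→60400, (A,merge)→116280 …(+5); best=8880 via (B,hash)
  {ACDE}: card=16000; try (E,hash)→9520, (A,hash)→9520, (C,hash)→14920, (E,nl_idx)→48400, (A,merge)→56920, (E,merge)→57040 …(+5); best=9520 via (E,hash)
  {BCDE}: card=32000; try (B,hash)→8600, (E,hash)→12600, (C,hash)→22000, (B,merge)→56400, (B,nl_idx)→60120, (E,nl_idx)→91480 …(+6); best=8600 via (B,hash)
  {ABCDE}: card=128000; try (B,hash)→26000, (E,hash)→42000, (A,hash)→42000, (C,hash)→79400, (B,nl_idx)→233520, (B,merge)→249800 …(+9); best=26000 via (B,hash)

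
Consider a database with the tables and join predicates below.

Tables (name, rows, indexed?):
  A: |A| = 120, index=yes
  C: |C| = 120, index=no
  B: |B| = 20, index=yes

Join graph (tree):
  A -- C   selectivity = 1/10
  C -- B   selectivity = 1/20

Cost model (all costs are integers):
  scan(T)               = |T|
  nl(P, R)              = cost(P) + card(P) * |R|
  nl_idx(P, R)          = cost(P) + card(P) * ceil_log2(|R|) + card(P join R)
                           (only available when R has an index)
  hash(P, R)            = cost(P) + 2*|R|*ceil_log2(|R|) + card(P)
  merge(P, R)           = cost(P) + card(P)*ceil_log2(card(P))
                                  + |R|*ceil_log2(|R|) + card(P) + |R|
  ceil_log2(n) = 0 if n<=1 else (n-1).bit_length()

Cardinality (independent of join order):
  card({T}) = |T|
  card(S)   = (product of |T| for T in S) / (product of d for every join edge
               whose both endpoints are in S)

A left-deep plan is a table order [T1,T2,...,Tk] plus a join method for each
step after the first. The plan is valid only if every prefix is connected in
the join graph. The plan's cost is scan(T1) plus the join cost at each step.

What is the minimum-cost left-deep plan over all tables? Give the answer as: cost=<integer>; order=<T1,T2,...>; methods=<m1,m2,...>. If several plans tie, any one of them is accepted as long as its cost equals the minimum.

cost=2240; order=C,B,A; methods=hash,hash

Selinger DP (subsets sized 1..n):
  {A}: scan cost=120, card=120
  {C}: scan cost=120, card=120
  {B}: scan cost=20, card=20
  {AC}: card=1440; try (C,hash)→1920, (A,hash)→1920, (C,merge)→2040, (A,merge)→2040, (A,nl_idx)→2400, (C,nl)→14520 …(+1); best=1920 via (C,hash)
  {BC}: card=120; try (B,hash)→440, (B,nl_idx)→840, (C,merge)→1100, (B,merge)→1200, (C,hash)→1720, (C,nl)→2420 …(+1); best=440 via (B,hash)
  {ABC}: card=1440; try (A,hash)→2240, (A,merge)→2360, (A,nl_idx)→2720, (B,hash)→3560, (B,nl_idx)→10560, (A,nl)→14840 …(+2); best=2240 via (A,hash)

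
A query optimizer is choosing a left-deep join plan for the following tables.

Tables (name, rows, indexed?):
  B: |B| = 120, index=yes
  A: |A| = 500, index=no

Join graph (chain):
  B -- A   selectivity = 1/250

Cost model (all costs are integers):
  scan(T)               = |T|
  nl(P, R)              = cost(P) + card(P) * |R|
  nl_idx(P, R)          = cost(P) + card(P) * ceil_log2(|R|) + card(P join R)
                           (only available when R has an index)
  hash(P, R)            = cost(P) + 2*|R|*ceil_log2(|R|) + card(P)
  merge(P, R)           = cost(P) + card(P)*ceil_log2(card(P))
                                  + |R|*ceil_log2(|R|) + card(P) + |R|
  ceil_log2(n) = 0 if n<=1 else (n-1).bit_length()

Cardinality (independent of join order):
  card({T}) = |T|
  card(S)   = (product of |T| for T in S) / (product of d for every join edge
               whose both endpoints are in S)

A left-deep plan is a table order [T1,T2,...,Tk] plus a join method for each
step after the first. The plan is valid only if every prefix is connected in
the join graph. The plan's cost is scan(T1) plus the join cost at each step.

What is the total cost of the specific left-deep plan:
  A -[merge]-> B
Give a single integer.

6460

step 1: scan A: cost=500, card=500
step 2: join B via merge
    card(P join B) = 500*120/(250) = 240
    cost = 500 + 500*9 + 120*7 + 500 + 120 = 6460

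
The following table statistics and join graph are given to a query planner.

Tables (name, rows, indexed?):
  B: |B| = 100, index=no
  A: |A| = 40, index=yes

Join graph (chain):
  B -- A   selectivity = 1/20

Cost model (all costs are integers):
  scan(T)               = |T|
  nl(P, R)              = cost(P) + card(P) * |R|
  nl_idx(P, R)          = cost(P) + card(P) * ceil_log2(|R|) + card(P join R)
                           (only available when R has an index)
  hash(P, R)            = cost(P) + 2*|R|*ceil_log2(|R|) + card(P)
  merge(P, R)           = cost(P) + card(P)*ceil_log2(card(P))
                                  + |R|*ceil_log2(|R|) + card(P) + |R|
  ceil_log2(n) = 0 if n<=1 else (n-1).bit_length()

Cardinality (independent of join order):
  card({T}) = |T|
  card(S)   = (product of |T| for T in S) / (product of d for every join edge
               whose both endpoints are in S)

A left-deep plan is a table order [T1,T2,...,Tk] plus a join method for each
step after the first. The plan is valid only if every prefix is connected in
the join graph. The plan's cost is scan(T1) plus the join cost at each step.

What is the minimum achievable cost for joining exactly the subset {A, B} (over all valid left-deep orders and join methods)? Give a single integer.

Selinger DP over subsets of {A,B}:
  {B}: scan cost=100, card=100
  {A}: scan cost=40, card=40
  {AB}: card=200; try (A,hash)→680, (A,nl_idx)→900, (B,merge)→1120, (A,merge)→1180, (B,hash)→1480, (B,nl)→4040 …(+1); best=680 via (A,hash)

680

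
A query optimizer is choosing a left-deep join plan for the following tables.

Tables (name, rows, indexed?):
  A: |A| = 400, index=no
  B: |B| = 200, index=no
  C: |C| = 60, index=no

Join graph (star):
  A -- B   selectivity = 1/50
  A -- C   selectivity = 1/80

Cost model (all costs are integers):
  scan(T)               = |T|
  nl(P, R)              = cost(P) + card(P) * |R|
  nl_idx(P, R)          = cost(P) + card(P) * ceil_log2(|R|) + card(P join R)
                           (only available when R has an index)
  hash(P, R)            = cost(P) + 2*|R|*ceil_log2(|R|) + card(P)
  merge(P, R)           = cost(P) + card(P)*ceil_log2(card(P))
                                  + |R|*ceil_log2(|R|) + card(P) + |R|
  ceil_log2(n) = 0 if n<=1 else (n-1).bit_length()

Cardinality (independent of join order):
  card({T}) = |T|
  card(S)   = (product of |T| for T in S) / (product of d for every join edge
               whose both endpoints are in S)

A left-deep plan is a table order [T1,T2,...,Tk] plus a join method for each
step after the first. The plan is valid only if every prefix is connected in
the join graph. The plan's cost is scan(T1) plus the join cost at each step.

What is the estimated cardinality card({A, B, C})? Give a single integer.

1200

Tables in S: A(400), B(200), C(60)
Edges inside S: A-B(d=50), A-C(d=80)
numerator = 400 * 200 * 60 = 4800000
denominator = 50 * 80 = 4000
card(S) = 4800000 / 4000 = 1200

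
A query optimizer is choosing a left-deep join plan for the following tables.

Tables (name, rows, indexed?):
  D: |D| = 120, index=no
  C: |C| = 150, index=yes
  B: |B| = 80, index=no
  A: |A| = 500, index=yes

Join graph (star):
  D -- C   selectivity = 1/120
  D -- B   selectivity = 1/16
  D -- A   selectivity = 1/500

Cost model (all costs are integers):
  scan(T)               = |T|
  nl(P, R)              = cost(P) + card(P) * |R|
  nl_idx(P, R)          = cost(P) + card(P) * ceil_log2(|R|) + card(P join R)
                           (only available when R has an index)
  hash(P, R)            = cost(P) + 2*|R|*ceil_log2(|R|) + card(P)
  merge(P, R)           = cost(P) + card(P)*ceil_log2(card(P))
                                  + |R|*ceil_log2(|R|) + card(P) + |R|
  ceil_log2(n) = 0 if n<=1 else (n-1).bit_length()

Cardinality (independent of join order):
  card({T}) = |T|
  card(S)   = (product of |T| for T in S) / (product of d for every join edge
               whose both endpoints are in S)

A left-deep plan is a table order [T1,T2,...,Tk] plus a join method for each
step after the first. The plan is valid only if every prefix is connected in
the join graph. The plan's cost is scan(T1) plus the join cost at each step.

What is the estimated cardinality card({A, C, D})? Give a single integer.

150

Tables in S: A(500), C(150), D(120)
Edges inside S: D-C(d=120), D-A(d=500)
numerator = 500 * 150 * 120 = 9000000
denominator = 120 * 500 = 60000
card(S) = 9000000 / 60000 = 150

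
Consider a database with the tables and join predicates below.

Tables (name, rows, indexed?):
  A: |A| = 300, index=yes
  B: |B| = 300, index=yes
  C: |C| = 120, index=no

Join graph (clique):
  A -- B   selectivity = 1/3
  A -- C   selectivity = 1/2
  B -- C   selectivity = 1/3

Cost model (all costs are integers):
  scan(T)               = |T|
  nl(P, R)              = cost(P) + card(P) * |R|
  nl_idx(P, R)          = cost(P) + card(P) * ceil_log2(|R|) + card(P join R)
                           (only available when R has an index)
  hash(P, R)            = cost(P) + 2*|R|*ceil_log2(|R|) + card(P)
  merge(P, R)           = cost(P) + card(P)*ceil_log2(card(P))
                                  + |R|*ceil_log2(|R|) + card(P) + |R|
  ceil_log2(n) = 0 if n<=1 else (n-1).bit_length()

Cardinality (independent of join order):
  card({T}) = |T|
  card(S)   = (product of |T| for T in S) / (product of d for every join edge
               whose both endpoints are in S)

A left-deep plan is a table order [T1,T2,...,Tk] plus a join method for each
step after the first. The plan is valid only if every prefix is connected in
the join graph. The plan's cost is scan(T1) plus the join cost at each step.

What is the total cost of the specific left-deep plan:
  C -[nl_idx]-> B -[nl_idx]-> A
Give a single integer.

step 1: scan C: cost=120, card=120
step 2: join B via nl_idx
    card(P join B) = 120*300/(3) = 12000
    cost = 120 + 120*9 + 12000 = 13200
step 3: join A via nl_idx
    card(P join A) = 12000*300/(3*2) = 600000
    cost = 13200 + 12000*9 + 600000 = 721200

721200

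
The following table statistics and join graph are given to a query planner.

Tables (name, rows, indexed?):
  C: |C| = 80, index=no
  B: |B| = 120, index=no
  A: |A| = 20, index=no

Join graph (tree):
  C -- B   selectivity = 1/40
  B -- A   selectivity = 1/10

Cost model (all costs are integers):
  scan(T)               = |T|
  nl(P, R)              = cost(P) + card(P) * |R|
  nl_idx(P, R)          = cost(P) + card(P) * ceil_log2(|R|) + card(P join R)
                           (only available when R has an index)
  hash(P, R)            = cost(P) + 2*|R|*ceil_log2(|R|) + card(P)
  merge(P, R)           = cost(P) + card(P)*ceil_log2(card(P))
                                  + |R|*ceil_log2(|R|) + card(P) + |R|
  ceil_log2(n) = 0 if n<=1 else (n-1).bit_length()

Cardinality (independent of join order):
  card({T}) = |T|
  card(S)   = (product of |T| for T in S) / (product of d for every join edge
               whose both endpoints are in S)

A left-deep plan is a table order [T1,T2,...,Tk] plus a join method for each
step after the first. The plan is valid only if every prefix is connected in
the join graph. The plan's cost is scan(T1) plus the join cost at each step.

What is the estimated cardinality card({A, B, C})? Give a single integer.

Tables in S: A(20), B(120), C(80)
Edges inside S: C-B(d=40), B-A(d=10)
numerator = 20 * 120 * 80 = 192000
denominator = 40 * 10 = 400
card(S) = 192000 / 400 = 480

480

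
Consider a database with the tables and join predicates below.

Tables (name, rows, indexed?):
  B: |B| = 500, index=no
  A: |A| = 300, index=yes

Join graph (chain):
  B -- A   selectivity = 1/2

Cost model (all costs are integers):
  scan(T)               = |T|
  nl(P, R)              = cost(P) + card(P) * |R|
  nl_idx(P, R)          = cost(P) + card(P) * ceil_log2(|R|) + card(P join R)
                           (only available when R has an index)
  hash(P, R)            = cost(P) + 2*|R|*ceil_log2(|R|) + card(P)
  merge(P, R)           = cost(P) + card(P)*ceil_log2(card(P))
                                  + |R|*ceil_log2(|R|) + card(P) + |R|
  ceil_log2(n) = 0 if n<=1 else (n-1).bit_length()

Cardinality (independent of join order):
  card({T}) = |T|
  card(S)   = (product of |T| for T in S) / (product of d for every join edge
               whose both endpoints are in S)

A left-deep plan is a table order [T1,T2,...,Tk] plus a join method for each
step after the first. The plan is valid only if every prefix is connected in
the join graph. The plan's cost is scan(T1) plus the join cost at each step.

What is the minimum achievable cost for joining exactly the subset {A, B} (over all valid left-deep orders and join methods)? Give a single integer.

6400

Selinger DP over subsets of {A,B}:
  {B}: scan cost=500, card=500
  {A}: scan cost=300, card=300
  {AB}: card=75000; try (A,hash)→6400, (B,merge)→8300, (A,merge)→8500, (B,hash)→9600, (A,nl_idx)→80000, (B,nl)→150300 …(+1); best=6400 via (A,hash)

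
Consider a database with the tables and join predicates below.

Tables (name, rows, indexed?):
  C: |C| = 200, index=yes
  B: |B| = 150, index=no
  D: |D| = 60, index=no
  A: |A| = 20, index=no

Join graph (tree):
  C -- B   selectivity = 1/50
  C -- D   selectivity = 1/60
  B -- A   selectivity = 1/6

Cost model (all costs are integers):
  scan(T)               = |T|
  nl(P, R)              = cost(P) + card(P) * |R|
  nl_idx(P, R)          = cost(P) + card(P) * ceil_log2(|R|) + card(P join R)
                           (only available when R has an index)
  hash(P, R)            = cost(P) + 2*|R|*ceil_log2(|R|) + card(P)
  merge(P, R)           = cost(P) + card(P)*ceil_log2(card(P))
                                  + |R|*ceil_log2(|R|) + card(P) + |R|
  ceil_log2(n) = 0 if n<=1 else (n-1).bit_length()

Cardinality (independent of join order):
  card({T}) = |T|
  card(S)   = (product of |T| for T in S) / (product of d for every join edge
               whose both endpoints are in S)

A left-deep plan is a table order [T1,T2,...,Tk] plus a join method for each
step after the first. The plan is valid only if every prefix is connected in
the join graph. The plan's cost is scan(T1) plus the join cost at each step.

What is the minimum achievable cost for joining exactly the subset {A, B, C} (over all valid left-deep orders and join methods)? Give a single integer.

Selinger DP over subsets of {A,B,C}:
  {C}: scan cost=200, card=200
  {B}: scan cost=150, card=150
  {A}: scan cost=20, card=20
  {BC}: card=600; try (C,nl_idx)→1950, (B,hash)→2800, (C,merge)→3300, (B,merge)→3350, (C,hash)→3500, (C,nl)→30150 …(+1); best=1950 via (C,nl_idx)
  {AB}: card=500; try (A,hash)→500, (B,merge)→1490, (A,merge)→1620, (B,hash)→2440, (B,nl)→3020, (A,nl)→3150; best=500 via (A,hash)
  {ABC}: card=2000; try (A,hash)→2750, (C,hash)→4200, (C,nl_idx)→6500, (C,merge)→7300, (A,merge)→8670, (A,nl)→13950 …(+1); best=2750 via (A,hash)

2750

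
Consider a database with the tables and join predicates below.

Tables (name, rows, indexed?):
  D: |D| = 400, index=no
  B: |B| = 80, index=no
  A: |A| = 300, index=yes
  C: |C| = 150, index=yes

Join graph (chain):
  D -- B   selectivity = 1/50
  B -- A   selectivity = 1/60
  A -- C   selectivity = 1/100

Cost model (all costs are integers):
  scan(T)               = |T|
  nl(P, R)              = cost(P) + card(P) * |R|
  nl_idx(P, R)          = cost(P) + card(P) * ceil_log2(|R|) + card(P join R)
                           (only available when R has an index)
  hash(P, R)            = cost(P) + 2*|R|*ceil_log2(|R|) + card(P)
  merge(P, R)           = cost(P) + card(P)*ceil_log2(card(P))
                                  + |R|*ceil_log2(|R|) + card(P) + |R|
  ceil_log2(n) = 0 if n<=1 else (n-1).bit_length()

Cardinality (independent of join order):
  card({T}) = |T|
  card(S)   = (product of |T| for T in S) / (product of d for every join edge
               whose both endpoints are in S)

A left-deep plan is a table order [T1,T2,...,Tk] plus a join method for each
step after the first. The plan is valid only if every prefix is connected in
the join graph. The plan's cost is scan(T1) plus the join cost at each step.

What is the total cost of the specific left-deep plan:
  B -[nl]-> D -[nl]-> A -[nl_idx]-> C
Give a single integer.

step 1: scan B: cost=80, card=80
step 2: join D via nl
    card(P join D) = 80*400/(50) = 640
    cost = 80 + 80*400 = 32080
step 3: join A via nl
    card(P join A) = 640*300/(60) = 3200
    cost = 32080 + 640*300 = 224080
step 4: join C via nl_idx
    card(P join C) = 3200*150/(100) = 4800
    cost = 224080 + 3200*8 + 4800 = 254480

254480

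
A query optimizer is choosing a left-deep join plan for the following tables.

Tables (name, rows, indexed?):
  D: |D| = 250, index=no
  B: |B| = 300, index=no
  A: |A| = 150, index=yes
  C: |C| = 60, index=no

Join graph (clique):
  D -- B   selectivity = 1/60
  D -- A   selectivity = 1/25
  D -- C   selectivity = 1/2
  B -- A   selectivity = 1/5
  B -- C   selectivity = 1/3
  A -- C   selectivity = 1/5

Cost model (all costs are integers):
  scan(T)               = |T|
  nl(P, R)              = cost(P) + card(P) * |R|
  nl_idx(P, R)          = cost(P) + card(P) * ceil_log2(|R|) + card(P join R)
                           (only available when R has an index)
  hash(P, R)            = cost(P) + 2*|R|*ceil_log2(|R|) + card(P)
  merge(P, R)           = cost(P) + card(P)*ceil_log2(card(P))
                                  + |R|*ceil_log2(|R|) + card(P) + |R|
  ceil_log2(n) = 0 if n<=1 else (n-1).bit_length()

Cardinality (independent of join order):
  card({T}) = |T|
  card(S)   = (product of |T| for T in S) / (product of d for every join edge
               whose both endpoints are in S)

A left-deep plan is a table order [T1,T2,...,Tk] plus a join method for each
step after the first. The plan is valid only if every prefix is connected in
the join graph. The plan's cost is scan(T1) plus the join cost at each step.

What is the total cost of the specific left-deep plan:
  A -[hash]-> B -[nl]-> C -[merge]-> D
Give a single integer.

step 1: scan A: cost=150, card=150
step 2: join B via hash
    card(P join B) = 150*300/(5) = 9000
    cost = 150 + 2*300*9 + 150 = 5700
step 3: join C via nl
    card(P join C) = 9000*60/(3*5) = 36000
    cost = 5700 + 9000*60 = 545700
step 4: join D via merge
    card(P join D) = 36000*250/(60*25*2) = 3000
    cost = 545700 + 36000*16 + 250*8 + 36000 + 250 = 1159950

1159950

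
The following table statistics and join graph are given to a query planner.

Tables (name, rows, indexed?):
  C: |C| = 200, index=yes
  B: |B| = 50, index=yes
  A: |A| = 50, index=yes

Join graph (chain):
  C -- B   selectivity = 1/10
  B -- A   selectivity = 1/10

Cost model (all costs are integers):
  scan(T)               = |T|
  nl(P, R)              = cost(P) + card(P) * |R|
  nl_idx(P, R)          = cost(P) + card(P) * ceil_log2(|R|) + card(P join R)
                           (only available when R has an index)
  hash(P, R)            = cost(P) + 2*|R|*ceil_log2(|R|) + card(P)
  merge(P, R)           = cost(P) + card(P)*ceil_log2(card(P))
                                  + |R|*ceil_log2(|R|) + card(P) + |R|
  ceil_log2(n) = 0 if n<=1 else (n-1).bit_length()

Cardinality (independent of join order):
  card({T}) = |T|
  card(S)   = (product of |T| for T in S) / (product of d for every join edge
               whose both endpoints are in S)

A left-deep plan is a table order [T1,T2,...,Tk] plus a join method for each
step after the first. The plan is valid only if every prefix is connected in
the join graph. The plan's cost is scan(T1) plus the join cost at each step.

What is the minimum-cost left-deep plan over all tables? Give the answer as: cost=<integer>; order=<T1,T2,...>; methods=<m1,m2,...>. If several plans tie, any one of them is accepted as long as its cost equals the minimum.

cost=2600; order=C,B,A; methods=hash,hash

Selinger DP (subsets sized 1..n):
  {C}: scan cost=200, card=200
  {B}: scan cost=50, card=50
  {A}: scan cost=50, card=50
  {BC}: card=1000; try (B,hash)→1000, (C,nl_idx)→1450, (C,merge)→2200, (B,merge)→2350, (B,nl_idx)→2400, (C,hash)→3300 …(+2); best=1000 via (B,hash)
  {AB}: card=250; try (B,nl_idx)→600, (A,nl_idx)→600, (B,hash)→700, (A,hash)→700, (B,merge)→750, (A,merge)→750 …(+2); best=600 via (B,nl_idx)
  {ABC}: card=5000; try (A,hash)→2600, (C,hash)→4050, (C,merge)→4650, (C,nl_idx)→7600, (A,nl_idx)→12000, (A,merge)→12350 …(+2); best=2600 via (A,hash)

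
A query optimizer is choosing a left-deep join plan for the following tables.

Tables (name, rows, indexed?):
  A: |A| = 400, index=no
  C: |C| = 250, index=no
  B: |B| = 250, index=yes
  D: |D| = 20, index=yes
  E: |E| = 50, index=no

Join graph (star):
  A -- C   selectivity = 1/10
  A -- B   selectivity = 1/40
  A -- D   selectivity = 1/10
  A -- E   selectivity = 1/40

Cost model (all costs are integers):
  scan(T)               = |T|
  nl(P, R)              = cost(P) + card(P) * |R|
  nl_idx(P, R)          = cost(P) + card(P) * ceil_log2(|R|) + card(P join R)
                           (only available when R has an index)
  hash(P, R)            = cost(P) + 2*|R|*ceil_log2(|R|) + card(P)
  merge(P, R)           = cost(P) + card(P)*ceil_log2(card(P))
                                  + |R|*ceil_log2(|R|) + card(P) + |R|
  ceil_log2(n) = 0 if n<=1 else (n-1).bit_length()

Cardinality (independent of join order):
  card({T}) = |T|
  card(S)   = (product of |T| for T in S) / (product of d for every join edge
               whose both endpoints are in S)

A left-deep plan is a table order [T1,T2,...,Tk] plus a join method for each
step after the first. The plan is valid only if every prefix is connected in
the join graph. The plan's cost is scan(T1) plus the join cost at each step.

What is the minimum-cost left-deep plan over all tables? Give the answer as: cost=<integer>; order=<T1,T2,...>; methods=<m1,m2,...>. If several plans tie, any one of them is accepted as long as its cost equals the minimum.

Selinger DP (subsets sized 1..n):
  {A}: scan cost=400, card=400
  {C}: scan cost=250, card=250
  {B}: scan cost=250, card=250
  {D}: scan cost=20, card=20
  {E}: scan cost=50, card=50
  {AC}: card=10000; try (C,hash)→4800, (A,merge)→6500, (C,merge)→6650, (A,hash)→7700, (A,nl)→100250, (C,nl)→100400; best=4800 via (C,hash)
  {AB}: card=2500; try (B,hash)→4800, (B,nl_idx)→6100, (A,merge)→6500, (B,merge)→6650, (A,hash)→7700, (A,nl)→100250 …(+1); best=4800 via (B,hash)
  {AD}: card=800; try (D,hash)→1000, (D,nl_idx)→3200, (A,merge)→4140, (D,merge)→4520, (A,hash)→7240, (A,nl)→8020 …(+1); best=1000 via (D,hash)
  {AE}: card=500; try (E,hash)→1400, (A,merge)→4400, (E,merge)→4750, (A,hash)→7300, (A,nl)→20050, (E,nl)→20400; best=1400 via (E,hash)
  {ABC}: card=62500; try (C,hash)→11300, (B,hash)→18800, (C,merge)→39550, (B,nl_idx)→147300, (B,merge)→157050, (C,nl)→629800 …(+1); best=11300 via (C,hash)
  {ACD}: card=20000; try (C,hash)→5800, (C,merge)→12050, (D,hash)→15000, (D,nl_idx)→74800, (D,merge)→154920, (C,nl)→201000 …(+1); best=5800 via (C,hash)
  {ACE}: card=12500; try (C,hash)→5900, (C,merge)→8650, (E,hash)→15400, (C,nl)→126400, (E,merge)→155150, (E,nl)→504800; best=5900 via (C,hash)
  {ABD}: card=5000; try (B,hash)→5800, (D,hash)→7500, (B,merge)→12050, (B,nl_idx)→12400, (D,nl_idx)→22300, (D,merge)→37420 …(+2); best=5800 via (B,hash)
  {ABE}: card=3125; try (B,hash)→5900, (E,hash)→7900, (B,nl_idx)→8525, (B,merge)→8650, (E,merge)→37650, (B,nl)→126400 …(+1); best=5900 via (B,hash)
  {ADE}: card=1000; try (D,hash)→2100, (E,hash)→2400, (D,nl_idx)→4900, (D,merge)→6520, (E,merge)→10150, (D,nl)→11400 …(+1); best=2100 via (D,hash)
  {ABCD}: card=125000; try (C,hash)→14800, (B,hash)→29800, (D,hash)→74000, (C,merge)→78050, (B,nl_idx)→290800, (B,merge)→328050 …(+5); best=14800 via (C,hash)
  {ABCE}: card=78125; try (C,hash)→13025, (B,hash)→22400, (C,merge)→48775, (E,hash)→74400, (B,nl_idx)→184025, (B,merge)→195650 …(+4); best=13025 via (C,hash)
  {ACDE}: card=25000; try (C,hash)→7100, (C,merge)→15350, (D,hash)→18600, (E,hash)→26400, (D,nl_idx)→93400, (D,merge)→193520 …(+4); best=7100 via (C,hash)
  {ABDE}: card=6250; try (B,hash)→7100, (D,hash)→9225, (E,hash)→11400, (B,merge)→15350, (B,nl_idx)→16350, (D,nl_idx)→27775 …(+5); best=7100 via (B,hash)
  {ABCDE}: card=156250; try (C,hash)→17350, (B,hash)→36100, (D,hash)→91350, (C,merge)→96850, (E,hash)→140400, (B,nl_idx)→363350 …(+8); best=17350 via (C,hash)

cost=17350; order=A,E,D,B,C; methods=hash,hash,hash,hash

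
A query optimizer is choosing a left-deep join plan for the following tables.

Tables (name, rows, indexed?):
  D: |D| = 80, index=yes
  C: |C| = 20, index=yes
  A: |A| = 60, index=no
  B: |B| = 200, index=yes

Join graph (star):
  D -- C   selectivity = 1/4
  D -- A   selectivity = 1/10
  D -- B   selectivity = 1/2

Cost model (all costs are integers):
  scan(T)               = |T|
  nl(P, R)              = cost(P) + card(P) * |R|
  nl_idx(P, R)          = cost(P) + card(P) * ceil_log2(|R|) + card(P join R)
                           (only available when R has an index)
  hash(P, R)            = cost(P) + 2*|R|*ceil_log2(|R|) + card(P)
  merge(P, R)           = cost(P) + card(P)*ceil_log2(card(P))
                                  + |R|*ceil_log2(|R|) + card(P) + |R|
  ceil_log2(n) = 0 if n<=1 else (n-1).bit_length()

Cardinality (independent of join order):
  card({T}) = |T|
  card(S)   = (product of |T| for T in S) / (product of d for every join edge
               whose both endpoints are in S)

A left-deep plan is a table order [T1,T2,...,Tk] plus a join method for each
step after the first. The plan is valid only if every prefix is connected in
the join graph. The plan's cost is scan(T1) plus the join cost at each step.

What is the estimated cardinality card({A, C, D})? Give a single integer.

2400

Tables in S: A(60), C(20), D(80)
Edges inside S: D-C(d=4), D-A(d=10)
numerator = 60 * 20 * 80 = 96000
denominator = 4 * 10 = 40
card(S) = 96000 / 40 = 2400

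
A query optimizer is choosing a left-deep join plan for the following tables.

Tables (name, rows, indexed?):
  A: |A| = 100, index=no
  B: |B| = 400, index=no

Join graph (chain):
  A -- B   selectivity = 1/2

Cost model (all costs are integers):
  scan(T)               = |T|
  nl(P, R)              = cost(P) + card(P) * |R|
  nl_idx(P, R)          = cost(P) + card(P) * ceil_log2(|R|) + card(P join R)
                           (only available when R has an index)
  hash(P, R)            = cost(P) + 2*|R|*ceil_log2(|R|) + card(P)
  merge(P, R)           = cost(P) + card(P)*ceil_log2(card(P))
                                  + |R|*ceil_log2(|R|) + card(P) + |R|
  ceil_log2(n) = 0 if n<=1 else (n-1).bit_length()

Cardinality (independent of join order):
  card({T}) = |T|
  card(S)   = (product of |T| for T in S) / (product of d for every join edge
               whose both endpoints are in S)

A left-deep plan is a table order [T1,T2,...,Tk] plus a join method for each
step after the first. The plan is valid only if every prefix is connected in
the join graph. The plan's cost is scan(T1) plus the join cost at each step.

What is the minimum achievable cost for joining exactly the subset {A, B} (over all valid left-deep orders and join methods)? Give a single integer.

Selinger DP over subsets of {A,B}:
  {A}: scan cost=100, card=100
  {B}: scan cost=400, card=400
  {AB}: card=20000; try (A,hash)→2200, (B,merge)→4900, (A,merge)→5200, (B,hash)→7400, (B,nl)→40100, (A,nl)→40400; best=2200 via (A,hash)

2200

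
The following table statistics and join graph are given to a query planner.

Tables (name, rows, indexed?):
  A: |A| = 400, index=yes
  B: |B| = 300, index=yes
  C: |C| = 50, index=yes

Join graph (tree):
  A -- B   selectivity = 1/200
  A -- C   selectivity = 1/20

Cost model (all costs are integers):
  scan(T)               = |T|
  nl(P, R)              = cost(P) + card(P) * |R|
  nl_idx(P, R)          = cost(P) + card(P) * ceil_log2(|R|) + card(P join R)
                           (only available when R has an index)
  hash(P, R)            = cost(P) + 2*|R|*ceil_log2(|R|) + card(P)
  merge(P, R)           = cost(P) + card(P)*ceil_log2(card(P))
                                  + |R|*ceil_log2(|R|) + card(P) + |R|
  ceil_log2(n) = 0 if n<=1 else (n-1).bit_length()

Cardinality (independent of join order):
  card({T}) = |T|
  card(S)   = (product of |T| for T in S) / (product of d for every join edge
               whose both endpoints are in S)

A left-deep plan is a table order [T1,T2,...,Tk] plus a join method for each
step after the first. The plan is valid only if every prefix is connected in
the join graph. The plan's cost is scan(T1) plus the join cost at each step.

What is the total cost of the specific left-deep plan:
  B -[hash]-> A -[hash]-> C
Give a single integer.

step 1: scan B: cost=300, card=300
step 2: join A via hash
    card(P join A) = 300*400/(200) = 600
    cost = 300 + 2*400*9 + 300 = 7800
step 3: join C via hash
    card(P join C) = 600*50/(20) = 1500
    cost = 7800 + 2*50*6 + 600 = 9000

9000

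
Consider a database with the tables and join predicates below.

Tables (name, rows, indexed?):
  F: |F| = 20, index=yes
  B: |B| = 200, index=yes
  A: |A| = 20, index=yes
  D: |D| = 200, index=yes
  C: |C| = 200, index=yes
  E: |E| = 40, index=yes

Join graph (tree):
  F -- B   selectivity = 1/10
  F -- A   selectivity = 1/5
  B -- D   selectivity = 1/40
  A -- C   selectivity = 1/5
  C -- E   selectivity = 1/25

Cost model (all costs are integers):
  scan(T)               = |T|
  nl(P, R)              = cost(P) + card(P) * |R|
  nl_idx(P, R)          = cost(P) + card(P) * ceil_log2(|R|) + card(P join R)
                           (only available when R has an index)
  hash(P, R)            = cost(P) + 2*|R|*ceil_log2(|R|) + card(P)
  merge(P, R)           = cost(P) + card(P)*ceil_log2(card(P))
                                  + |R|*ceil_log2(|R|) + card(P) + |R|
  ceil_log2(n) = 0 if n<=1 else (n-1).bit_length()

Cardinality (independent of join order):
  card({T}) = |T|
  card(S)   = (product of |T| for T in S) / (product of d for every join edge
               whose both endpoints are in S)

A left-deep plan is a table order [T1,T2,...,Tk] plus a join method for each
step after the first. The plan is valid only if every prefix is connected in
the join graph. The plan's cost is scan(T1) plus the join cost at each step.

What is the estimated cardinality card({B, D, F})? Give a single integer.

Tables in S: B(200), D(200), F(20)
Edges inside S: F-B(d=10), B-D(d=40)
numerator = 200 * 200 * 20 = 800000
denominator = 10 * 40 = 400
card(S) = 800000 / 400 = 2000

2000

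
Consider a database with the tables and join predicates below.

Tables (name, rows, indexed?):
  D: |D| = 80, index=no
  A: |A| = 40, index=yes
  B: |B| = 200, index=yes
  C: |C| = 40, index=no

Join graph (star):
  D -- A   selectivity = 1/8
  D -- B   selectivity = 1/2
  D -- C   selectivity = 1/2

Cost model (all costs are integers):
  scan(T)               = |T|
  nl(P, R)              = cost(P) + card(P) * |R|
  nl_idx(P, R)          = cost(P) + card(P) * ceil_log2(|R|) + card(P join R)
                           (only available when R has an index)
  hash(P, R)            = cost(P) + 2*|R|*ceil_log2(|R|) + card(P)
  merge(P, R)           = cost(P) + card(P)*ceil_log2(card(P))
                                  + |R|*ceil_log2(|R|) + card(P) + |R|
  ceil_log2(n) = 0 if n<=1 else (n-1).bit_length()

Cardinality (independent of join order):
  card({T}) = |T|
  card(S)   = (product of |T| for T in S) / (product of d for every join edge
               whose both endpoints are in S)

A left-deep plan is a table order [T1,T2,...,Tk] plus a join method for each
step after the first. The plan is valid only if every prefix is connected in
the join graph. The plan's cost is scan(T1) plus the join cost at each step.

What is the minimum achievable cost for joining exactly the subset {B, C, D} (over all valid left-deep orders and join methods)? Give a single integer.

5440

Selinger DP over subsets of {B,C,D}:
  {D}: scan cost=80, card=80
  {B}: scan cost=200, card=200
  {C}: scan cost=40, card=40
  {BD}: card=8000; try (D,hash)→1520, (B,merge)→2520, (D,merge)→2640, (B,hash)→3360, (B,nl_idx)→8720, (B,nl)→16080 …(+1); best=1520 via (D,hash)
  {CD}: card=1600; try (C,hash)→640, (D,merge)→960, (C,merge)→1000, (D,hash)→1200, (D,nl)→3240, (C,nl)→3280; best=640 via (C,hash)
  {BCD}: card=160000; try (B,hash)→5440, (C,hash)→10000, (B,merge)→21640, (C,merge)→113800, (B,nl_idx)→173440, (B,nl)→320640 …(+1); best=5440 via (B,hash)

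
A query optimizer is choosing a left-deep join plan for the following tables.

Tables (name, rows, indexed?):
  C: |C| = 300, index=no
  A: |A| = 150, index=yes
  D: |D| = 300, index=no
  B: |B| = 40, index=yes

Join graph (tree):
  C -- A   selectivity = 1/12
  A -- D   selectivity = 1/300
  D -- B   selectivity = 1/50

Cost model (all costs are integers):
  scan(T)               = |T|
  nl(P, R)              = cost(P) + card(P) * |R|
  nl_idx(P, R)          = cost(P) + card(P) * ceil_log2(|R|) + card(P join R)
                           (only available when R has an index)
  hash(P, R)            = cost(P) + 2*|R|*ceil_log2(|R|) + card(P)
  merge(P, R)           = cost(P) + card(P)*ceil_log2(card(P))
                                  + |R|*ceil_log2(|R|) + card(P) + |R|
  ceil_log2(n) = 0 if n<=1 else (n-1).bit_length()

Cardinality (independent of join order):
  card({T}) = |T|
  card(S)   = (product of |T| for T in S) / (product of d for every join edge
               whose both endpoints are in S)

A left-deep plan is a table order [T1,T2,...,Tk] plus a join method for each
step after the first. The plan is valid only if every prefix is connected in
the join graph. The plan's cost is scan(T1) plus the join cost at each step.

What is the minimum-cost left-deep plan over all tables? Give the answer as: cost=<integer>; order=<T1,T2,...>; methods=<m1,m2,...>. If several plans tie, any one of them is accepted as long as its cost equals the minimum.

Selinger DP (subsets sized 1..n):
  {C}: scan cost=300, card=300
  {A}: scan cost=150, card=150
  {D}: scan cost=300, card=300
  {B}: scan cost=40, card=40
  {AC}: card=3750; try (A,hash)→3000, (C,merge)→4500, (A,merge)→4650, (C,hash)→5700, (A,nl_idx)→6450, (C,nl)→45150 …(+1); best=3000 via (A,hash)
  {AD}: card=150; try (A,nl_idx)→2850, (A,hash)→3000, (D,merge)→4500, (A,merge)→4650, (D,hash)→5700, (D,nl)→45150 …(+1); best=2850 via (A,nl_idx)
  {BD}: card=240; try (B,hash)→1080, (B,nl_idx)→2340, (D,merge)→3320, (B,merge)→3580, (D,hash)→5480, (D,nl)→12040 …(+1); best=1080 via (B,hash)
  {ACD}: card=3750; try (C,merge)→7200, (C,hash)→8400, (D,hash)→12150, (C,nl)→47850, (D,merge)→54750, (D,nl)→1128000; best=7200 via (C,merge)
  {ABD}: card=120; try (A,nl_idx)→3120, (B,hash)→3480, (A,hash)→3720, (B,nl_idx)→3870, (B,merge)→4480, (A,merge)→4590 …(+2); best=3120 via (A,nl_idx)
  {ABCD}: card=3000; try (C,merge)→7080, (C,hash)→8640, (B,hash)→11430, (B,nl_idx)→32700, (C,nl)→39120, (B,merge)→56230 …(+1); best=7080 via (C,merge)

cost=7080; order=D,B,A,C; methods=hash,nl_idx,merge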